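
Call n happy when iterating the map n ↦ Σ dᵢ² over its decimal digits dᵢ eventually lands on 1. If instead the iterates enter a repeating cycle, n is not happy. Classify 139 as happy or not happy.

139 → 1² + 3² + 9² = 1 + 9 + 81 = 91
91 → 9² + 1² = 81 + 1 = 82
82 → 8² + 2² = 64 + 4 = 68
68 → 6² + 8² = 36 + 64 = 100
100 → 1² + 0² + 0² = 1 + 0 + 0 = 1  — reached 1.

happy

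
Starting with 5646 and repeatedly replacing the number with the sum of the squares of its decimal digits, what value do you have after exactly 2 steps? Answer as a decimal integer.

11

5646 → 5² + 6² + 4² + 6² = 113
113 → 1² + 1² + 3² = 11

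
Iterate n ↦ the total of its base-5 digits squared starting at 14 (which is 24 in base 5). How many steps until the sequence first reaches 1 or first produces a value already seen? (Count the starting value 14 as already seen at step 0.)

14 = (2,4)_5 → 20
20 = (4,0)_5 → 16
16 = (3,1)_5 → 10
10 = (2,0)_5 → 4
4 = (4)_5 → 16  — 16 repeats.
That took 5 steps.

5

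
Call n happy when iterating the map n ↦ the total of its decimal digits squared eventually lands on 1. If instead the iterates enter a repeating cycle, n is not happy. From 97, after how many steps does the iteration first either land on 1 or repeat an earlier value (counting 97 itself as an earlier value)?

97 → 9² + 7² = 81 + 49 = 130
130 → 1² + 3² + 0² = 1 + 9 + 0 = 10
10 → 1² + 0² = 1 + 0 = 1  — reached 1.
That took 3 steps.

3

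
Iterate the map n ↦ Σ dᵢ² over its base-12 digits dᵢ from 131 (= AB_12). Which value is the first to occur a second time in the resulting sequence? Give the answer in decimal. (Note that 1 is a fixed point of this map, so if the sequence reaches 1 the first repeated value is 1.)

131 = (10,11)_12 → 10² + 11² = 100 + 121 = 221
221 = (1,6,5)_12 → 1² + 6² + 5² = 1 + 36 + 25 = 62
62 = (5,2)_12 → 5² + 2² = 25 + 4 = 29
29 = (2,5)_12 → 2² + 5² = 4 + 25 = 29  — 29 already appeared earlier.

29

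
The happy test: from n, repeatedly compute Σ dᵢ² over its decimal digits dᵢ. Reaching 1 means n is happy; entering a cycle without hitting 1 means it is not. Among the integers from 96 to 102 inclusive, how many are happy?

2

96: 96 → 117 → 51 → 26 → 40 → 16 → 37 → 58 → 89 → 145 → 42 → 20 → 4 → 16  (repeats 16)
97: 97 → 130 → 10 → 1  (reaches 1)
98: 98 → 145 → 42 → 20 → 4 → 16 → 37 → 58 → 89 → 145  (repeats 145)
99: 99 → 162 → 41 → 17 → 50 → 25 → 29 → 85 → 89 → 145 → 42 → 20 → 4 → 16 → 37 → 58 → 89  (repeats 89)
100: 100 → 1  (reaches 1)
101: 101 → 2 → 4 → 16 → 37 → 58 → 89 → 145 → 42 → 20 → 4  (repeats 4)
102: 102 → 5 → 25 → 29 → 85 → 89 → 145 → 42 → 20 → 4 → 16 → 37 → 58 → 89  (repeats 89)
happy: 97, 100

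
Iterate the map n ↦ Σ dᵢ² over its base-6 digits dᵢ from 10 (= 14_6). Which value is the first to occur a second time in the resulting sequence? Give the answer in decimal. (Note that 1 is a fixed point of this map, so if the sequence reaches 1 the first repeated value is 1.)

10 = (1,4)_6 → 17
17 = (2,5)_6 → 29
29 = (4,5)_6 → 41
41 = (1,0,5)_6 → 26
26 = (4,2)_6 → 20
20 = (3,2)_6 → 13
13 = (2,1)_6 → 5
5 = (5)_6 → 25
25 = (4,1)_6 → 17  — 17 already appeared earlier.

17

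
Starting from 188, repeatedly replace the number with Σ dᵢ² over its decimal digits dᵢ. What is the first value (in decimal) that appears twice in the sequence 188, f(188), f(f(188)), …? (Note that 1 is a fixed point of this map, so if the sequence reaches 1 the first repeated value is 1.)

1

188 → 1² + 8² + 8² = 1 + 64 + 64 = 129
129 → 1² + 2² + 9² = 1 + 4 + 81 = 86
86 → 8² + 6² = 64 + 36 = 100
100 → 1² + 0² + 0² = 1 + 0 + 0 = 1  — reached the fixed point 1.
1 → 1, so 1 is the first repeated value.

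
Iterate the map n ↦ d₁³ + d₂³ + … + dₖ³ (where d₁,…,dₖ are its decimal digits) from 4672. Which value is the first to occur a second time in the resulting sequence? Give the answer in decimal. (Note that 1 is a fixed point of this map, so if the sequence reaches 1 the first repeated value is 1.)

4672 → 631
631 → 244
244 → 136
136 → 244  — 244 already appeared earlier.

244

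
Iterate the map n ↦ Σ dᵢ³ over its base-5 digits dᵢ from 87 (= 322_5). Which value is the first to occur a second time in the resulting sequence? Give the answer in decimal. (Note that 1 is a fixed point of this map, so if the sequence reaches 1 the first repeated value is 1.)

9

87 = (3,2,2)_5 → 3³ + 2³ + 2³ = 27 + 8 + 8 = 43
43 = (1,3,3)_5 → 1³ + 3³ + 3³ = 1 + 27 + 27 = 55
55 = (2,1,0)_5 → 2³ + 1³ + 0³ = 8 + 1 + 0 = 9
9 = (1,4)_5 → 1³ + 4³ = 1 + 64 = 65
65 = (2,3,0)_5 → 2³ + 3³ + 0³ = 8 + 27 + 0 = 35
35 = (1,2,0)_5 → 1³ + 2³ + 0³ = 1 + 8 + 0 = 9  — 9 already appeared earlier.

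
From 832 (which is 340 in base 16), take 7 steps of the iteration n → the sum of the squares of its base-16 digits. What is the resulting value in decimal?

169

832 = (3,4,0)_16 → 3² + 4² + 0² = 25
25 = (1,9)_16 → 1² + 9² = 82
82 = (5,2)_16 → 5² + 2² = 29
29 = (1,13)_16 → 1² + 13² = 170
170 = (10,10)_16 → 10² + 10² = 200
200 = (12,8)_16 → 12² + 8² = 208
208 = (13,0)_16 → 13² + 0² = 169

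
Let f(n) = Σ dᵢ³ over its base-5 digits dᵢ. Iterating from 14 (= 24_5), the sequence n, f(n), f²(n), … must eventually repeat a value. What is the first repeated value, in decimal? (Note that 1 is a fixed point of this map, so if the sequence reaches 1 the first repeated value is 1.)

14 = (2,4)_5 → 2³ + 4³ = 8 + 64 = 72
72 = (2,4,2)_5 → 2³ + 4³ + 2³ = 8 + 64 + 8 = 80
80 = (3,1,0)_5 → 3³ + 1³ + 0³ = 27 + 1 + 0 = 28
28 = (1,0,3)_5 → 1³ + 0³ + 3³ = 1 + 0 + 27 = 28  — 28 already appeared earlier.

28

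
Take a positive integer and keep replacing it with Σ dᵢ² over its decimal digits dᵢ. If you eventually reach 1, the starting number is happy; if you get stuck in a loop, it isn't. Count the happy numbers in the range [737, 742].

1

737: 737 → 107 → 50 → 25 → 29 → 85 → 89 → 145 → 42 → 20 → 4 → 16 → 37 → 58 → 89  — not happy
738: 738 → 122 → 9 → 81 → 65 → 61 → 37 → 58 → 89 → 145 → 42 → 20 → 4 → 16 → 37  — not happy
739: 739 → 139 → 91 → 82 → 68 → 100 → 1  — happy
740: 740 → 65 → 61 → 37 → 58 → 89 → 145 → 42 → 20 → 4 → 16 → 37  — not happy
741: 741 → 66 → 72 → 53 → 34 → 25 → 29 → 85 → 89 → 145 → 42 → 20 → 4 → 16 → 37 → 58 → 89  — not happy
742: 742 → 69 → 117 → 51 → 26 → 40 → 16 → 37 → 58 → 89 → 145 → 42 → 20 → 4 → 16  — not happy
happy: 739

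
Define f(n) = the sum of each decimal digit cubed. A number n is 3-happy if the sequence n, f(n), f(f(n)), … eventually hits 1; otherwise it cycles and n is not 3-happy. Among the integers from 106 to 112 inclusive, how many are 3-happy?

1

106: 106 → 217 → 352 → 160 → 217  — not 3-happy
107: 107 → 344 → 155 → 251 → 134 → 92 → 737 → 713 → 371 → 371  — not 3-happy
108: 108 → 513 → 153 → 153  — not 3-happy
109: 109 → 730 → 370 → 370  — not 3-happy
110: 110 → 2 → 8 → 512 → 134 → 92 → 737 → 713 → 371 → 371  — not 3-happy
111: 111 → 3 → 27 → 351 → 153 → 153  — not 3-happy
112: 112 → 10 → 1  — 3-happy
3-happy: 112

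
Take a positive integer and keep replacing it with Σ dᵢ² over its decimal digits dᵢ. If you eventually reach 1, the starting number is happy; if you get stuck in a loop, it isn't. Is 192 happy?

happy

192 → 1² + 9² + 2² = 86
86 → 8² + 6² = 100
100 → 1² + 0² + 0² = 1  — reached 1.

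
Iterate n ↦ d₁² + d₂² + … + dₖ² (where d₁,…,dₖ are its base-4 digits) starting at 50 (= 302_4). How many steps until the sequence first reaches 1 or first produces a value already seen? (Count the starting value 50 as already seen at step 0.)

5

50 = (3,0,2)_4 → 3² + 0² + 2² = 13
13 = (3,1)_4 → 3² + 1² = 10
10 = (2,2)_4 → 2² + 2² = 8
8 = (2,0)_4 → 2² + 0² = 4
4 = (1,0)_4 → 1² + 0² = 1  — reached 1.
That took 5 steps.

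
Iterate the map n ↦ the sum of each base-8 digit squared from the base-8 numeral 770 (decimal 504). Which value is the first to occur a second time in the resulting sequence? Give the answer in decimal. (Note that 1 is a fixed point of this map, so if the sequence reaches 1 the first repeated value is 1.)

20

504 = (7,7,0)_8 → 7² + 7² + 0² = 98
98 = (1,4,2)_8 → 1² + 4² + 2² = 21
21 = (2,5)_8 → 2² + 5² = 29
29 = (3,5)_8 → 3² + 5² = 34
34 = (4,2)_8 → 4² + 2² = 20
20 = (2,4)_8 → 2² + 4² = 20  — 20 already appeared earlier.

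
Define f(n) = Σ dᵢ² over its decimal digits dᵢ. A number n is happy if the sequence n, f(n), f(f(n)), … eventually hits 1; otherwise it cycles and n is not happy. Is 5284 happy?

happy

5284 → 5² + 2² + 8² + 4² = 109
109 → 1² + 0² + 9² = 82
82 → 8² + 2² = 68
68 → 6² + 8² = 100
100 → 1² + 0² + 0² = 1  — reached 1.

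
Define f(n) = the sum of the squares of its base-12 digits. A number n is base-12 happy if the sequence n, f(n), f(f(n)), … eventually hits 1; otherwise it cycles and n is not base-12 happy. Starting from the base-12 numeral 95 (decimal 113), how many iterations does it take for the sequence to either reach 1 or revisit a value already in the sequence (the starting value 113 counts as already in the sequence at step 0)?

113 = (9,5)_12 → 106
106 = (8,10)_12 → 164
164 = (1,1,8)_12 → 66
66 = (5,6)_12 → 61
61 = (5,1)_12 → 26
26 = (2,2)_12 → 8
8 = (8)_12 → 64
64 = (5,4)_12 → 41
41 = (3,5)_12 → 34
34 = (2,10)_12 → 104
104 = (8,8)_12 → 128
128 = (10,8)_12 → 164  — 164 repeats.
That took 12 steps.

12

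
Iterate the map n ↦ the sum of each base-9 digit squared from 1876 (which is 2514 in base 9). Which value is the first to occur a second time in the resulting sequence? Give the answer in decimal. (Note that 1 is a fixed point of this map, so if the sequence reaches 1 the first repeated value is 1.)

68

1876 = (2,5,1,4)_9 → 2² + 5² + 1² + 4² = 46
46 = (5,1)_9 → 5² + 1² = 26
26 = (2,8)_9 → 2² + 8² = 68
68 = (7,5)_9 → 7² + 5² = 74
74 = (8,2)_9 → 8² + 2² = 68  — 68 already appeared earlier.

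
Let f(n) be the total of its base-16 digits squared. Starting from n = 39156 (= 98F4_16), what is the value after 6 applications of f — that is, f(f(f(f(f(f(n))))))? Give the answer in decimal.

39156 = (9,8,15,4)_16 → 9² + 8² + 15² + 4² = 386
386 = (1,8,2)_16 → 1² + 8² + 2² = 69
69 = (4,5)_16 → 4² + 5² = 41
41 = (2,9)_16 → 2² + 9² = 85
85 = (5,5)_16 → 5² + 5² = 50
50 = (3,2)_16 → 3² + 2² = 13

13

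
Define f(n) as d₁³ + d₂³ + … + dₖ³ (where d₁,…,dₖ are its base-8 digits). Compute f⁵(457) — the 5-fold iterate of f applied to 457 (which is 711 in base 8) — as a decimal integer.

8

457 = (7,1,1)_8 → 7³ + 1³ + 1³ = 345
345 = (5,3,1)_8 → 5³ + 3³ + 1³ = 153
153 = (2,3,1)_8 → 2³ + 3³ + 1³ = 36
36 = (4,4)_8 → 4³ + 4³ = 128
128 = (2,0,0)_8 → 2³ + 0³ + 0³ = 8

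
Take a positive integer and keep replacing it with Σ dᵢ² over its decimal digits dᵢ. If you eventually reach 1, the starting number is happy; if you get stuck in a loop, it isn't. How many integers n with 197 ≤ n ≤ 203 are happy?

197: 197 → 131 → 11 → 2 → 4 → 16 → 37 → 58 → 89 → 145 → 42 → 20 → 4  (repeats 4)
198: 198 → 146 → 53 → 34 → 25 → 29 → 85 → 89 → 145 → 42 → 20 → 4 → 16 → 37 → 58 → 89  (repeats 89)
199: 199 → 163 → 46 → 52 → 29 → 85 → 89 → 145 → 42 → 20 → 4 → 16 → 37 → 58 → 89  (repeats 89)
200: 200 → 4 → 16 → 37 → 58 → 89 → 145 → 42 → 20 → 4  (repeats 4)
201: 201 → 5 → 25 → 29 → 85 → 89 → 145 → 42 → 20 → 4 → 16 → 37 → 58 → 89  (repeats 89)
202: 202 → 8 → 64 → 52 → 29 → 85 → 89 → 145 → 42 → 20 → 4 → 16 → 37 → 58 → 89  (repeats 89)
203: 203 → 13 → 10 → 1  (reaches 1)
happy: 203

1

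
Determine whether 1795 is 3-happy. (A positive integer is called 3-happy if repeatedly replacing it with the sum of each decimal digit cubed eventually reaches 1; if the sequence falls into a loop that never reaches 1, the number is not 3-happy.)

1795 → 1³ + 7³ + 9³ + 5³ = 1198
1198 → 1³ + 1³ + 9³ + 8³ = 1243
1243 → 1³ + 2³ + 4³ + 3³ = 100
100 → 1³ + 0³ + 0³ = 1  — reached 1.

3-happy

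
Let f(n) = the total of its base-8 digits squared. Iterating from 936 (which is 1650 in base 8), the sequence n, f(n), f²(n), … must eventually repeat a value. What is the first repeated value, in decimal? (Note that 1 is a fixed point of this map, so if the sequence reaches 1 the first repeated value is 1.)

25

936 = (1,6,5,0)_8 → 62
62 = (7,6)_8 → 85
85 = (1,2,5)_8 → 30
30 = (3,6)_8 → 45
45 = (5,5)_8 → 50
50 = (6,2)_8 → 40
40 = (5,0)_8 → 25
25 = (3,1)_8 → 10
10 = (1,2)_8 → 5
5 = (5)_8 → 25  — 25 already appeared earlier.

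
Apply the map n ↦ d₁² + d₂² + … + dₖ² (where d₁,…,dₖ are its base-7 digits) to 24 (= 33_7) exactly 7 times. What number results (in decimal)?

24 = (3,3)_7 → 3² + 3² = 9 + 9 = 18
18 = (2,4)_7 → 2² + 4² = 4 + 16 = 20
20 = (2,6)_7 → 2² + 6² = 4 + 36 = 40
40 = (5,5)_7 → 5² + 5² = 25 + 25 = 50
50 = (1,0,1)_7 → 1² + 0² + 1² = 1 + 0 + 1 = 2
2 = (2)_7 → 2² = 4
4 = (4)_7 → 4² = 16

16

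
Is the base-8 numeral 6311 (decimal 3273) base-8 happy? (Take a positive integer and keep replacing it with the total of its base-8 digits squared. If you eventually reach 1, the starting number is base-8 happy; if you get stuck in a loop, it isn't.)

not base-8 happy

3273 = (6,3,1,1)_8 → 6² + 3² + 1² + 1² = 47
47 = (5,7)_8 → 5² + 7² = 74
74 = (1,1,2)_8 → 1² + 1² + 2² = 6
6 = (6)_8 → 6² = 36
36 = (4,4)_8 → 4² + 4² = 32
32 = (4,0)_8 → 4² + 0² = 16
16 = (2,0)_8 → 2² + 0² = 4
4 = (4)_8 → 4² = 16  — 16 already seen; the sequence cycles without reaching 1.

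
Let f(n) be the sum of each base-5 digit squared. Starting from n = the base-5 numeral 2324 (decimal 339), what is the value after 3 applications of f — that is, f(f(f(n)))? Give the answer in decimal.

339 = (2,3,2,4)_5 → 2² + 3² + 2² + 4² = 33
33 = (1,1,3)_5 → 1² + 1² + 3² = 11
11 = (2,1)_5 → 2² + 1² = 5

5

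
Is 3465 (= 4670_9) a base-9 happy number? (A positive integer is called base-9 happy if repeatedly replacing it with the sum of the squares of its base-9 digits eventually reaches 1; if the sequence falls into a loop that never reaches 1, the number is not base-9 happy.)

base-9 happy

3465 = (4,6,7,0)_9 → 101
101 = (1,2,2)_9 → 9
9 = (1,0)_9 → 1  — reached 1.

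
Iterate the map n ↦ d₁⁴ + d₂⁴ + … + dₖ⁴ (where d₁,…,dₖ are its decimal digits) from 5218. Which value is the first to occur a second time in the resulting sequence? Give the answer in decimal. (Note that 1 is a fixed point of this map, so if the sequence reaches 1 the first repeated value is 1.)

5218 → 5⁴ + 2⁴ + 1⁴ + 8⁴ = 4738
4738 → 4⁴ + 7⁴ + 3⁴ + 8⁴ = 6834
6834 → 6⁴ + 8⁴ + 3⁴ + 4⁴ = 5729
5729 → 5⁴ + 7⁴ + 2⁴ + 9⁴ = 9603
9603 → 9⁴ + 6⁴ + 0⁴ + 3⁴ = 7938
7938 → 7⁴ + 9⁴ + 3⁴ + 8⁴ = 13139
13139 → 1⁴ + 3⁴ + 1⁴ + 3⁴ + 9⁴ = 6725
6725 → 6⁴ + 7⁴ + 2⁴ + 5⁴ = 4338
4338 → 4⁴ + 3⁴ + 3⁴ + 8⁴ = 4514
4514 → 4⁴ + 5⁴ + 1⁴ + 4⁴ = 1138
1138 → 1⁴ + 1⁴ + 3⁴ + 8⁴ = 4179
4179 → 4⁴ + 1⁴ + 7⁴ + 9⁴ = 9219
9219 → 9⁴ + 2⁴ + 1⁴ + 9⁴ = 13139  — 13139 already appeared earlier.

13139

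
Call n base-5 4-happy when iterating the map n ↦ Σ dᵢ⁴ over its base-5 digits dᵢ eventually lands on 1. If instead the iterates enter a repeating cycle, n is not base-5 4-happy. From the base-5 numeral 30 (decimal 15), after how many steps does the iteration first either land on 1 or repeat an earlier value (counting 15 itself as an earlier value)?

9

15 = (3,0)_5 → 81
81 = (3,1,1)_5 → 83
83 = (3,1,3)_5 → 163
163 = (1,1,2,3)_5 → 99
99 = (3,4,4)_5 → 593
593 = (4,3,3,3)_5 → 499
499 = (3,4,4,4)_5 → 849
849 = (1,1,3,4,4)_5 → 595
595 = (4,3,4,0)_5 → 593  — 593 repeats.
That took 9 steps.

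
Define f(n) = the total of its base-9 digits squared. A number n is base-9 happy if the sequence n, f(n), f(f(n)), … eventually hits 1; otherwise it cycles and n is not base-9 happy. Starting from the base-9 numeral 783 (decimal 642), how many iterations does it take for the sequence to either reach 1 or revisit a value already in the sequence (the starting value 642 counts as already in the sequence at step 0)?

642 = (7,8,3)_9 → 7² + 8² + 3² = 122
122 = (1,4,5)_9 → 1² + 4² + 5² = 42
42 = (4,6)_9 → 4² + 6² = 52
52 = (5,7)_9 → 5² + 7² = 74
74 = (8,2)_9 → 8² + 2² = 68
68 = (7,5)_9 → 7² + 5² = 74  — 74 repeats.
That took 6 steps.

6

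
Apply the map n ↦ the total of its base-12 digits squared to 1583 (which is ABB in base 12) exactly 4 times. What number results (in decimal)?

1583 = (10,11,11)_12 → 10² + 11² + 11² = 342
342 = (2,4,6)_12 → 2² + 4² + 6² = 56
56 = (4,8)_12 → 4² + 8² = 80
80 = (6,8)_12 → 6² + 8² = 100

100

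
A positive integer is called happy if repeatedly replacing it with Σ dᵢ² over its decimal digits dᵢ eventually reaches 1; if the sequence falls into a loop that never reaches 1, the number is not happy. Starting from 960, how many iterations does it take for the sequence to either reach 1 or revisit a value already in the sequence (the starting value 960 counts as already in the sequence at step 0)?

13

960 → 9² + 6² + 0² = 81 + 36 + 0 = 117
117 → 1² + 1² + 7² = 1 + 1 + 49 = 51
51 → 5² + 1² = 25 + 1 = 26
26 → 2² + 6² = 4 + 36 = 40
40 → 4² + 0² = 16 + 0 = 16
16 → 1² + 6² = 1 + 36 = 37
37 → 3² + 7² = 9 + 49 = 58
58 → 5² + 8² = 25 + 64 = 89
89 → 8² + 9² = 64 + 81 = 145
145 → 1² + 4² + 5² = 1 + 16 + 25 = 42
42 → 4² + 2² = 16 + 4 = 20
20 → 2² + 0² = 4 + 0 = 4
4 → 4² = 16  — 16 repeats.
That took 13 steps.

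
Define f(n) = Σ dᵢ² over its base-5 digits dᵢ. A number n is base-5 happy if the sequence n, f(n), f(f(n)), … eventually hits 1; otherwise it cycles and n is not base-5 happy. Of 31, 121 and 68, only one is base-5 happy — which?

121

31: 31 → 3 → 9 → 17 → 13 → 13  — repeats 13 (not base-5 happy)
121: 121 → 33 → 11 → 5 → 1  — reaches 1 (base-5 happy)
68: 68 → 22 → 20 → 16 → 10 → 4 → 16  — repeats 16 (not base-5 happy)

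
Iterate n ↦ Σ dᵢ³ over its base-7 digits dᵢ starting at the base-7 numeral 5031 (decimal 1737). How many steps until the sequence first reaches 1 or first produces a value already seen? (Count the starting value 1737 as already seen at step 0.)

7

1737 = (5,0,3,1)_7 → 153
153 = (3,0,6)_7 → 243
243 = (4,6,5)_7 → 405
405 = (1,1,1,6)_7 → 219
219 = (4,3,2)_7 → 99
99 = (2,0,1)_7 → 9
9 = (1,2)_7 → 9  — 9 repeats.
That took 7 steps.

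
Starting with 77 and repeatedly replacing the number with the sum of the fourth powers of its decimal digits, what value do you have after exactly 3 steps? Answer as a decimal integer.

77 → 7⁴ + 7⁴ = 4802
4802 → 4⁴ + 8⁴ + 0⁴ + 2⁴ = 4368
4368 → 4⁴ + 3⁴ + 6⁴ + 8⁴ = 5729

5729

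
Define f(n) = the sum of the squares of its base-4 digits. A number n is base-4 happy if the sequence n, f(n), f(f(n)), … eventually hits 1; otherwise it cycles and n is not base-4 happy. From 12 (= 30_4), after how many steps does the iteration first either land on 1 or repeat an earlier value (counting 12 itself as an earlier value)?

5

12 = (3,0)_4 → 3² + 0² = 9 + 0 = 9
9 = (2,1)_4 → 2² + 1² = 4 + 1 = 5
5 = (1,1)_4 → 1² + 1² = 1 + 1 = 2
2 = (2)_4 → 2² = 4
4 = (1,0)_4 → 1² + 0² = 1 + 0 = 1  — reached 1.
That took 5 steps.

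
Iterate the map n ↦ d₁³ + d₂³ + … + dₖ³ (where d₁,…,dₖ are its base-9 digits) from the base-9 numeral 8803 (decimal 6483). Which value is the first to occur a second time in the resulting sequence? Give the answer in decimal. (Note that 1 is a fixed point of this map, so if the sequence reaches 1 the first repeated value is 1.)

539

6483 = (8,8,0,3)_9 → 8³ + 8³ + 0³ + 3³ = 512 + 512 + 0 + 27 = 1051
1051 = (1,3,8,7)_9 → 1³ + 3³ + 8³ + 7³ = 1 + 27 + 512 + 343 = 883
883 = (1,1,8,1)_9 → 1³ + 1³ + 8³ + 1³ = 1 + 1 + 512 + 1 = 515
515 = (6,3,2)_9 → 6³ + 3³ + 2³ = 216 + 27 + 8 = 251
251 = (3,0,8)_9 → 3³ + 0³ + 8³ = 27 + 0 + 512 = 539
539 = (6,5,8)_9 → 6³ + 5³ + 8³ = 216 + 125 + 512 = 853
853 = (1,1,4,7)_9 → 1³ + 1³ + 4³ + 7³ = 1 + 1 + 64 + 343 = 409
409 = (5,0,4)_9 → 5³ + 0³ + 4³ = 125 + 0 + 64 = 189
189 = (2,3,0)_9 → 2³ + 3³ + 0³ = 8 + 27 + 0 = 35
35 = (3,8)_9 → 3³ + 8³ = 27 + 512 = 539  — 539 already appeared earlier.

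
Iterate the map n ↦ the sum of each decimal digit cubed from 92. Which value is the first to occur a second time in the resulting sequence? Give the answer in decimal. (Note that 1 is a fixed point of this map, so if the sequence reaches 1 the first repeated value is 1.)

371

92 → 737
737 → 713
713 → 371
371 → 371  — 371 already appeared earlier.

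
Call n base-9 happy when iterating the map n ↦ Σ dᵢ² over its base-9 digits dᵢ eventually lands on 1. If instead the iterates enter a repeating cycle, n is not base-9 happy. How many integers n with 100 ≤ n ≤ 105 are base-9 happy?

100: 100 → 6 → 36 → 16 → 50 → 50  — not base-9 happy
101: 101 → 9 → 1  — base-9 happy
102: 102 → 14 → 26 → 68 → 74 → 68  — not base-9 happy
103: 103 → 21 → 13 → 17 → 65 → 53 → 89 → 65  — not base-9 happy
104: 104 → 30 → 18 → 4 → 16 → 50 → 50  — not base-9 happy
105: 105 → 41 → 41  — not base-9 happy
base-9 happy: 101

1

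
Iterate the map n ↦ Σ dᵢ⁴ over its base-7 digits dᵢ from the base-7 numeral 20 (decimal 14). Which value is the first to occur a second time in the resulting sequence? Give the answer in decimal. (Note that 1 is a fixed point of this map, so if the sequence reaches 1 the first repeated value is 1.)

14 = (2,0)_7 → 2⁴ + 0⁴ = 16 + 0 = 16
16 = (2,2)_7 → 2⁴ + 2⁴ = 16 + 16 = 32
32 = (4,4)_7 → 4⁴ + 4⁴ = 256 + 256 = 512
512 = (1,3,3,1)_7 → 1⁴ + 3⁴ + 3⁴ + 1⁴ = 1 + 81 + 81 + 1 = 164
164 = (3,2,3)_7 → 3⁴ + 2⁴ + 3⁴ = 81 + 16 + 81 = 178
178 = (3,4,3)_7 → 3⁴ + 4⁴ + 3⁴ = 81 + 256 + 81 = 418
418 = (1,1,3,5)_7 → 1⁴ + 1⁴ + 3⁴ + 5⁴ = 1 + 1 + 81 + 625 = 708
708 = (2,0,3,1)_7 → 2⁴ + 0⁴ + 3⁴ + 1⁴ = 16 + 0 + 81 + 1 = 98
98 = (2,0,0)_7 → 2⁴ + 0⁴ + 0⁴ = 16 + 0 + 0 = 16  — 16 already appeared earlier.

16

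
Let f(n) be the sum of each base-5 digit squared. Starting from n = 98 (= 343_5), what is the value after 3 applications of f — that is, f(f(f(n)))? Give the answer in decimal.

18

98 = (3,4,3)_5 → 3² + 4² + 3² = 9 + 16 + 9 = 34
34 = (1,1,4)_5 → 1² + 1² + 4² = 1 + 1 + 16 = 18
18 = (3,3)_5 → 3² + 3² = 9 + 9 = 18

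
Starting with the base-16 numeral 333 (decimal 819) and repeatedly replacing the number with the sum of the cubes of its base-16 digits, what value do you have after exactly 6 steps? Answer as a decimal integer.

540

819 = (3,3,3)_16 → 3³ + 3³ + 3³ = 27 + 27 + 27 = 81
81 = (5,1)_16 → 5³ + 1³ = 125 + 1 = 126
126 = (7,14)_16 → 7³ + 14³ = 343 + 2744 = 3087
3087 = (12,0,15)_16 → 12³ + 0³ + 15³ = 1728 + 0 + 3375 = 5103
5103 = (1,3,14,15)_16 → 1³ + 3³ + 14³ + 15³ = 1 + 27 + 2744 + 3375 = 6147
6147 = (1,8,0,3)_16 → 1³ + 8³ + 0³ + 3³ = 1 + 512 + 0 + 27 = 540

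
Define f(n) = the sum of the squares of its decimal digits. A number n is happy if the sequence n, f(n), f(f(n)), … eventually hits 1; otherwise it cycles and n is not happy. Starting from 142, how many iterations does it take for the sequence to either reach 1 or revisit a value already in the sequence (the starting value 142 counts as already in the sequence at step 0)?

14

142 → 21
21 → 5
5 → 25
25 → 29
29 → 85
85 → 89
89 → 145
145 → 42
42 → 20
20 → 4
4 → 16
16 → 37
37 → 58
58 → 89  — 89 repeats.
That took 14 steps.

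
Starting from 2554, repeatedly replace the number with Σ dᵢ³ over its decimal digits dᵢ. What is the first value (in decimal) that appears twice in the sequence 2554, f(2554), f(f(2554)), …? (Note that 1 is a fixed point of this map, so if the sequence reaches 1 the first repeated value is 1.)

2554 → 2³ + 5³ + 5³ + 4³ = 8 + 125 + 125 + 64 = 322
322 → 3³ + 2³ + 2³ = 27 + 8 + 8 = 43
43 → 4³ + 3³ = 64 + 27 = 91
91 → 9³ + 1³ = 729 + 1 = 730
730 → 7³ + 3³ + 0³ = 343 + 27 + 0 = 370
370 → 3³ + 7³ + 0³ = 27 + 343 + 0 = 370  — 370 already appeared earlier.

370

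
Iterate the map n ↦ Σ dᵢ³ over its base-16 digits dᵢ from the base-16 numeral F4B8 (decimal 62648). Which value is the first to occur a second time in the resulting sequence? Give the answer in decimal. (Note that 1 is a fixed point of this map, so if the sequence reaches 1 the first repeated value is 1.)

2729

62648 = (15,4,11,8)_16 → 15³ + 4³ + 11³ + 8³ = 5282
5282 = (1,4,10,2)_16 → 1³ + 4³ + 10³ + 2³ = 1073
1073 = (4,3,1)_16 → 4³ + 3³ + 1³ = 92
92 = (5,12)_16 → 5³ + 12³ = 1853
1853 = (7,3,13)_16 → 7³ + 3³ + 13³ = 2567
2567 = (10,0,7)_16 → 10³ + 0³ + 7³ = 1343
1343 = (5,3,15)_16 → 5³ + 3³ + 15³ = 3527
3527 = (13,12,7)_16 → 13³ + 12³ + 7³ = 4268
4268 = (1,0,10,12)_16 → 1³ + 0³ + 10³ + 12³ = 2729
2729 = (10,10,9)_16 → 10³ + 10³ + 9³ = 2729  — 2729 already appeared earlier.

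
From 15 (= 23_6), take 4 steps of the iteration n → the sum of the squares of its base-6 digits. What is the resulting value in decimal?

15 = (2,3)_6 → 2² + 3² = 4 + 9 = 13
13 = (2,1)_6 → 2² + 1² = 4 + 1 = 5
5 = (5)_6 → 5² = 25
25 = (4,1)_6 → 4² + 1² = 16 + 1 = 17

17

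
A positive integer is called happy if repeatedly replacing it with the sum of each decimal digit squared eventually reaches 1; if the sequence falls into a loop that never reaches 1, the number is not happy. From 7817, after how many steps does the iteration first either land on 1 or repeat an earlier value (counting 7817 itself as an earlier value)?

7817 → 7² + 8² + 1² + 7² = 49 + 64 + 1 + 49 = 163
163 → 1² + 6² + 3² = 1 + 36 + 9 = 46
46 → 4² + 6² = 16 + 36 = 52
52 → 5² + 2² = 25 + 4 = 29
29 → 2² + 9² = 4 + 81 = 85
85 → 8² + 5² = 64 + 25 = 89
89 → 8² + 9² = 64 + 81 = 145
145 → 1² + 4² + 5² = 1 + 16 + 25 = 42
42 → 4² + 2² = 16 + 4 = 20
20 → 2² + 0² = 4 + 0 = 4
4 → 4² = 16
16 → 1² + 6² = 1 + 36 = 37
37 → 3² + 7² = 9 + 49 = 58
58 → 5² + 8² = 25 + 64 = 89  — 89 repeats.
That took 14 steps.

14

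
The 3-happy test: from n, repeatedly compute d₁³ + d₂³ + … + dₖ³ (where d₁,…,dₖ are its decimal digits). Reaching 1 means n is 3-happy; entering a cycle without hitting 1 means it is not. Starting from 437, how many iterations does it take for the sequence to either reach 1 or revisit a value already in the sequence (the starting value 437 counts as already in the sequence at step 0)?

437 → 4³ + 3³ + 7³ = 64 + 27 + 343 = 434
434 → 4³ + 3³ + 4³ = 64 + 27 + 64 = 155
155 → 1³ + 5³ + 5³ = 1 + 125 + 125 = 251
251 → 2³ + 5³ + 1³ = 8 + 125 + 1 = 134
134 → 1³ + 3³ + 4³ = 1 + 27 + 64 = 92
92 → 9³ + 2³ = 729 + 8 = 737
737 → 7³ + 3³ + 7³ = 343 + 27 + 343 = 713
713 → 7³ + 1³ + 3³ = 343 + 1 + 27 = 371
371 → 3³ + 7³ + 1³ = 27 + 343 + 1 = 371  — 371 repeats.
That took 9 steps.

9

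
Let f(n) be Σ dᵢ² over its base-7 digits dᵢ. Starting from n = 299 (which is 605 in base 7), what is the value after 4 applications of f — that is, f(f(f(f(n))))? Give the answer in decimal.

299 = (6,0,5)_7 → 6² + 0² + 5² = 36 + 0 + 25 = 61
61 = (1,1,5)_7 → 1² + 1² + 5² = 1 + 1 + 25 = 27
27 = (3,6)_7 → 3² + 6² = 9 + 36 = 45
45 = (6,3)_7 → 6² + 3² = 36 + 9 = 45

45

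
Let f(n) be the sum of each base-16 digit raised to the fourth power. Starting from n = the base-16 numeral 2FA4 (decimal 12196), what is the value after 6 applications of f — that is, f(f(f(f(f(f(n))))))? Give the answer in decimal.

642

12196 = (2,15,10,4)_16 → 2⁴ + 15⁴ + 10⁴ + 4⁴ = 16 + 50625 + 10000 + 256 = 60897
60897 = (14,13,14,1)_16 → 14⁴ + 13⁴ + 14⁴ + 1⁴ = 38416 + 28561 + 38416 + 1 = 105394
105394 = (1,9,11,11,2)_16 → 1⁴ + 9⁴ + 11⁴ + 11⁴ + 2⁴ = 1 + 6561 + 14641 + 14641 + 16 = 35860
35860 = (8,12,1,4)_16 → 8⁴ + 12⁴ + 1⁴ + 4⁴ = 4096 + 20736 + 1 + 256 = 25089
25089 = (6,2,0,1)_16 → 6⁴ + 2⁴ + 0⁴ + 1⁴ = 1296 + 16 + 0 + 1 = 1313
1313 = (5,2,1)_16 → 5⁴ + 2⁴ + 1⁴ = 625 + 16 + 1 = 642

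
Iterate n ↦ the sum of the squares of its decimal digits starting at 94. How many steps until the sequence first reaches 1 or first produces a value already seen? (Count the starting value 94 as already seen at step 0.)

4

94 → 9² + 4² = 97
97 → 9² + 7² = 130
130 → 1² + 3² + 0² = 10
10 → 1² + 0² = 1  — reached 1.
That took 4 steps.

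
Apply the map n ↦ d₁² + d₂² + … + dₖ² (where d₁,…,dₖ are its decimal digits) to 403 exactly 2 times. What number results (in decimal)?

29

403 → 4² + 0² + 3² = 25
25 → 2² + 5² = 29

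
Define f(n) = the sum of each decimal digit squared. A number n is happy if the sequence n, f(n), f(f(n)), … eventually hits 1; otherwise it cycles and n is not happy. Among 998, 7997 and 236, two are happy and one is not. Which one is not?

998: 998 → 226 → 44 → 32 → 13 → 10 → 1  — reaches 1 (happy)
7997: 7997 → 260 → 40 → 16 → 37 → 58 → 89 → 145 → 42 → 20 → 4 → 16  — repeats 16 (not happy)
236: 236 → 49 → 97 → 130 → 10 → 1  — reaches 1 (happy)

7997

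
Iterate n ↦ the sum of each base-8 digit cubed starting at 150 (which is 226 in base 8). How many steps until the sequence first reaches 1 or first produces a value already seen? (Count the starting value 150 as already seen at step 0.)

150 = (2,2,6)_8 → 2³ + 2³ + 6³ = 8 + 8 + 216 = 232
232 = (3,5,0)_8 → 3³ + 5³ + 0³ = 27 + 125 + 0 = 152
152 = (2,3,0)_8 → 2³ + 3³ + 0³ = 8 + 27 + 0 = 35
35 = (4,3)_8 → 4³ + 3³ = 64 + 27 = 91
91 = (1,3,3)_8 → 1³ + 3³ + 3³ = 1 + 27 + 27 = 55
55 = (6,7)_8 → 6³ + 7³ = 216 + 343 = 559
559 = (1,0,5,7)_8 → 1³ + 0³ + 5³ + 7³ = 1 + 0 + 125 + 343 = 469
469 = (7,2,5)_8 → 7³ + 2³ + 5³ = 343 + 8 + 125 = 476
476 = (7,3,4)_8 → 7³ + 3³ + 4³ = 343 + 27 + 64 = 434
434 = (6,6,2)_8 → 6³ + 6³ + 2³ = 216 + 216 + 8 = 440
440 = (6,7,0)_8 → 6³ + 7³ + 0³ = 216 + 343 + 0 = 559  — 559 repeats.
That took 11 steps.

11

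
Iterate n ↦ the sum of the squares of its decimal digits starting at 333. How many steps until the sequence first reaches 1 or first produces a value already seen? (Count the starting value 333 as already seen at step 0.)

333 → 3² + 3² + 3² = 27
27 → 2² + 7² = 53
53 → 5² + 3² = 34
34 → 3² + 4² = 25
25 → 2² + 5² = 29
29 → 2² + 9² = 85
85 → 8² + 5² = 89
89 → 8² + 9² = 145
145 → 1² + 4² + 5² = 42
42 → 4² + 2² = 20
20 → 2² + 0² = 4
4 → 4² = 16
16 → 1² + 6² = 37
37 → 3² + 7² = 58
58 → 5² + 8² = 89  — 89 repeats.
That took 15 steps.

15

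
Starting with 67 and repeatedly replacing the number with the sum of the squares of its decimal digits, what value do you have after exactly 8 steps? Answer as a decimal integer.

67 → 6² + 7² = 85
85 → 8² + 5² = 89
89 → 8² + 9² = 145
145 → 1² + 4² + 5² = 42
42 → 4² + 2² = 20
20 → 2² + 0² = 4
4 → 4² = 16
16 → 1² + 6² = 37

37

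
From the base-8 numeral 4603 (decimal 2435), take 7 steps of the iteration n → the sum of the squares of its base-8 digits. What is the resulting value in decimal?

2435 = (4,6,0,3)_8 → 4² + 6² + 0² + 3² = 16 + 36 + 0 + 9 = 61
61 = (7,5)_8 → 7² + 5² = 49 + 25 = 74
74 = (1,1,2)_8 → 1² + 1² + 2² = 1 + 1 + 4 = 6
6 = (6)_8 → 6² = 36
36 = (4,4)_8 → 4² + 4² = 16 + 16 = 32
32 = (4,0)_8 → 4² + 0² = 16 + 0 = 16
16 = (2,0)_8 → 2² + 0² = 4 + 0 = 4

4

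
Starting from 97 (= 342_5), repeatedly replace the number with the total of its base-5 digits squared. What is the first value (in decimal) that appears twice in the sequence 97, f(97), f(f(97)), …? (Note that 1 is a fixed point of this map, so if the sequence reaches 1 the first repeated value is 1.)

97 = (3,4,2)_5 → 29
29 = (1,0,4)_5 → 17
17 = (3,2)_5 → 13
13 = (2,3)_5 → 13  — 13 already appeared earlier.

13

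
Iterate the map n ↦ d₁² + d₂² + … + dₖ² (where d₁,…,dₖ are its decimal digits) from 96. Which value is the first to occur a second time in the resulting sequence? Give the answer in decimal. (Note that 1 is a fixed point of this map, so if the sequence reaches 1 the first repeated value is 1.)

96 → 9² + 6² = 117
117 → 1² + 1² + 7² = 51
51 → 5² + 1² = 26
26 → 2² + 6² = 40
40 → 4² + 0² = 16
16 → 1² + 6² = 37
37 → 3² + 7² = 58
58 → 5² + 8² = 89
89 → 8² + 9² = 145
145 → 1² + 4² + 5² = 42
42 → 4² + 2² = 20
20 → 2² + 0² = 4
4 → 4² = 16  — 16 already appeared earlier.

16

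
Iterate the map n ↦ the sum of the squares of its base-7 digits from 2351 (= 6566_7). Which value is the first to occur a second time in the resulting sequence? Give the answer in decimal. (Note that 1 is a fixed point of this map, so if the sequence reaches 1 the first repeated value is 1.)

29

2351 = (6,5,6,6)_7 → 6² + 5² + 6² + 6² = 36 + 25 + 36 + 36 = 133
133 = (2,5,0)_7 → 2² + 5² + 0² = 4 + 25 + 0 = 29
29 = (4,1)_7 → 4² + 1² = 16 + 1 = 17
17 = (2,3)_7 → 2² + 3² = 4 + 9 = 13
13 = (1,6)_7 → 1² + 6² = 1 + 36 = 37
37 = (5,2)_7 → 5² + 2² = 25 + 4 = 29  — 29 already appeared earlier.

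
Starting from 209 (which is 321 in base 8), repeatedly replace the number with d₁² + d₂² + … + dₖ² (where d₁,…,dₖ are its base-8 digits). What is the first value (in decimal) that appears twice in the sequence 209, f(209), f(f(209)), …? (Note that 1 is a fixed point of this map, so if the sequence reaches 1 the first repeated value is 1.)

209 = (3,2,1)_8 → 14
14 = (1,6)_8 → 37
37 = (4,5)_8 → 41
41 = (5,1)_8 → 26
26 = (3,2)_8 → 13
13 = (1,5)_8 → 26  — 26 already appeared earlier.

26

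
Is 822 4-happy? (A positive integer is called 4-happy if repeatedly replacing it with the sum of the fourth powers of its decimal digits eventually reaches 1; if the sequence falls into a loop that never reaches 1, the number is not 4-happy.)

not 4-happy

822 → 4128
4128 → 4369
4369 → 8194
8194 → 10914
10914 → 6819
6819 → 11954
11954 → 7444
7444 → 3169
3169 → 7939
7939 → 15604
15604 → 2178
2178 → 6514
6514 → 2178  — 2178 already seen; the sequence cycles without reaching 1.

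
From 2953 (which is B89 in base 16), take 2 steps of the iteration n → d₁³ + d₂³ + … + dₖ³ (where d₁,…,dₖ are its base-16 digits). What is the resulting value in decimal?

2953 = (11,8,9)_16 → 11³ + 8³ + 9³ = 1331 + 512 + 729 = 2572
2572 = (10,0,12)_16 → 10³ + 0³ + 12³ = 1000 + 0 + 1728 = 2728

2728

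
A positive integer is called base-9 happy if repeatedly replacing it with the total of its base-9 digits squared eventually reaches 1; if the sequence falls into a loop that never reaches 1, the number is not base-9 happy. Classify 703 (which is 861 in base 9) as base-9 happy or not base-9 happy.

base-9 happy

703 = (8,6,1)_9 → 101
101 = (1,2,2)_9 → 9
9 = (1,0)_9 → 1  — reached 1.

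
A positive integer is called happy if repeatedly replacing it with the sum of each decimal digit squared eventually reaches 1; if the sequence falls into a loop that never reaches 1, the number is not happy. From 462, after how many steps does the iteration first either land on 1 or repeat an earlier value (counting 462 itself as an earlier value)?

462 → 56
56 → 61
61 → 37
37 → 58
58 → 89
89 → 145
145 → 42
42 → 20
20 → 4
4 → 16
16 → 37  — 37 repeats.
That took 11 steps.

11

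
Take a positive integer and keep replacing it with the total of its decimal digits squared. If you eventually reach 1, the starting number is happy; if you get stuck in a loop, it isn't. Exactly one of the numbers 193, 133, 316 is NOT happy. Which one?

316

193: 193 → 91 → 82 → 68 → 100 → 1  — reaches 1 (happy)
133: 133 → 19 → 82 → 68 → 100 → 1  — reaches 1 (happy)
316: 316 → 46 → 52 → 29 → 85 → 89 → 145 → 42 → 20 → 4 → 16 → 37 → 58 → 89  — repeats 89 (not happy)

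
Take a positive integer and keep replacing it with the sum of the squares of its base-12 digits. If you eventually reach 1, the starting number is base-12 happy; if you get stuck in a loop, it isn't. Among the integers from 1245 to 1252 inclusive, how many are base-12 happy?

1245: 1245 → 194 → 21 → 82 → 136 → 137 → 146 → 5 → 25 → 5  — not base-12 happy
1246: 1246 → 213 → 107 → 185 → 35 → 125 → 125  — not base-12 happy
1247: 1247 → 234 → 86 → 53 → 41 → 34 → 104 → 128 → 164 → 66 → 61 → 26 → 8 → 64 → 41  — not base-12 happy
1248: 1248 → 128 → 164 → 66 → 61 → 26 → 8 → 64 → 41 → 34 → 104 → 128  — not base-12 happy
1249: 1249 → 129 → 181 → 11 → 121 → 101 → 89 → 74 → 40 → 25 → 5 → 25  — not base-12 happy
1250: 1250 → 132 → 121 → 101 → 89 → 74 → 40 → 25 → 5 → 25  — not base-12 happy
1251: 1251 → 137 → 146 → 5 → 25 → 5  — not base-12 happy
1252: 1252 → 144 → 1  — base-12 happy
base-12 happy: 1252

1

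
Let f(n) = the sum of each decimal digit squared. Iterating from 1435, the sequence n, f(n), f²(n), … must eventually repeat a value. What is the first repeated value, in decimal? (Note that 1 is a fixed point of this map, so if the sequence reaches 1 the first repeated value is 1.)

16

1435 → 1² + 4² + 3² + 5² = 51
51 → 5² + 1² = 26
26 → 2² + 6² = 40
40 → 4² + 0² = 16
16 → 1² + 6² = 37
37 → 3² + 7² = 58
58 → 5² + 8² = 89
89 → 8² + 9² = 145
145 → 1² + 4² + 5² = 42
42 → 4² + 2² = 20
20 → 2² + 0² = 4
4 → 4² = 16  — 16 already appeared earlier.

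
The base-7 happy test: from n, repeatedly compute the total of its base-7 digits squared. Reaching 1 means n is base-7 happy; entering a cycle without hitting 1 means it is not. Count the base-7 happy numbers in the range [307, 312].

307: 307 → 73 → 19 → 29 → 17 → 13 → 37 → 29  (repeats 29)
308: 308 → 40 → 50 → 2 → 4 → 16 → 8 → 2  (repeats 2)
309: 309 → 41 → 61 → 27 → 45 → 45  (repeats 45)
310: 310 → 44 → 40 → 50 → 2 → 4 → 16 → 8 → 2  (repeats 2)
311: 311 → 49 → 1  (reaches 1)
312: 312 → 56 → 2 → 4 → 16 → 8 → 2  (repeats 2)
base-7 happy: 311

1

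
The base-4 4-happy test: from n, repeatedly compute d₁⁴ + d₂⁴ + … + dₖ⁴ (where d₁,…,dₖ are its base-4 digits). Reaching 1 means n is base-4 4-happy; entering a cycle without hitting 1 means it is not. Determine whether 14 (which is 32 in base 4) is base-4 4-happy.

14 = (3,2)_4 → 3⁴ + 2⁴ = 81 + 16 = 97
97 = (1,2,0,1)_4 → 1⁴ + 2⁴ + 0⁴ + 1⁴ = 1 + 16 + 0 + 1 = 18
18 = (1,0,2)_4 → 1⁴ + 0⁴ + 2⁴ = 1 + 0 + 16 = 17
17 = (1,0,1)_4 → 1⁴ + 0⁴ + 1⁴ = 1 + 0 + 1 = 2
2 = (2)_4 → 2⁴ = 16
16 = (1,0,0)_4 → 1⁴ + 0⁴ + 0⁴ = 1 + 0 + 0 = 1  — reached 1.

base-4 4-happy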